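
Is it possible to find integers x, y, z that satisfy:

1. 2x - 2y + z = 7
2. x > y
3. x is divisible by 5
Yes

Take x = 0, y = -1, z = 5. Substituting into each constraint:
  (1) 2(0) - 2(-1) + 5 = 7 ✓
  (2) 0 > -1 ✓
  (3) 0 = 5 × 0, remainder 0 ✓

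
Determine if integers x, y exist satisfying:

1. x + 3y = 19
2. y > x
Yes

Take x = 1, y = 6. Substituting into each constraint:
  (1) 1 + 3(6) = 19 ✓
  (2) 6 > 1 ✓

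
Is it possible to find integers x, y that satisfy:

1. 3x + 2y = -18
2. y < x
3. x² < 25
Yes

Take x = -2, y = -6. Substituting into each constraint:
  (1) 3(-2) + 2(-6) = -18 ✓
  (2) -6 < -2 ✓
  (3) x² = (-2)² = 4, and 4 < 25 ✓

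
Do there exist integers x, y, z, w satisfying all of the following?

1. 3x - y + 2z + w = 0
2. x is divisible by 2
Yes

Take x = 0, y = 0, z = 0, w = 0. Substituting into each constraint:
  (1) 3(0) + 0 + 2(0) + 0 = 0 ✓
  (2) 0 = 2 × 0, remainder 0 ✓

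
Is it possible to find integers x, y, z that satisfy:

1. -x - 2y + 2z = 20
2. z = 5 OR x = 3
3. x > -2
Yes

Take x = 2, y = -6, z = 5. Substituting into each constraint:
  (1) (-2) - 2(-6) + 2(5) = 20 ✓
  (2) z = 5, target 5 ✓ (first branch holds)
  (3) 2 > -2 ✓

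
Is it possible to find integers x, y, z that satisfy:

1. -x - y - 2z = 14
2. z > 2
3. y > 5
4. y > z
Yes

Take x = -26, y = 6, z = 3. Substituting into each constraint:
  (1) 26 + (-6) - 2(3) = 14 ✓
  (2) 3 > 2 ✓
  (3) 6 > 5 ✓
  (4) 6 > 3 ✓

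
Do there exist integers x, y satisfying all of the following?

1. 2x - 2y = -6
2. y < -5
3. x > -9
No

The full constraint system is jointly infeasible over the integers. Each constraint and what it forces:

  - 2x - 2y = -6: is a linear equation tying the variables together
  - y < -5: bounds one variable relative to a constant
  - x > -9: bounds one variable relative to a constant

Range argument: with x ∈ [-8, ∞], y ∈ [−∞, -6], the left side of the equation is at least -4, but the right side is -6 < -4. No integer solution exists.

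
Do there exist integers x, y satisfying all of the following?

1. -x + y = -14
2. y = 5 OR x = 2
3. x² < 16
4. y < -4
Yes

Take x = 2, y = -12. Substituting into each constraint:
  (1) (-2) + (-12) = -14 ✓
  (2) x = 2, target 2 ✓ (second branch holds)
  (3) x² = (2)² = 4, and 4 < 16 ✓
  (4) -12 < -4 ✓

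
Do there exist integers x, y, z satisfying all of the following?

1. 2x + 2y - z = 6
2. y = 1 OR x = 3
Yes

Take x = 0, y = 1, z = -4. Substituting into each constraint:
  (1) 2(0) + 2(1) + 4 = 6 ✓
  (2) y = 1, target 1 ✓ (first branch holds)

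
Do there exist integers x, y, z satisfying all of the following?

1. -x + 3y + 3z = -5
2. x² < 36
Yes

Take x = 2, y = 0, z = -1. Substituting into each constraint:
  (1) (-2) + 3(0) + 3(-1) = -5 ✓
  (2) x² = (2)² = 4, and 4 < 36 ✓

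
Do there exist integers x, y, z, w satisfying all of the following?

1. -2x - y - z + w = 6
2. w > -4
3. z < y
Yes

Take x = 0, y = 0, z = -1, w = 5. Substituting into each constraint:
  (1) -2(0) + 0 + 1 + 5 = 6 ✓
  (2) 5 > -4 ✓
  (3) -1 < 0 ✓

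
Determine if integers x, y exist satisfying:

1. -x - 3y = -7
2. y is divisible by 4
Yes

Take x = 7, y = 0. Substituting into each constraint:
  (1) (-7) - 3(0) = -7 ✓
  (2) 0 = 4 × 0, remainder 0 ✓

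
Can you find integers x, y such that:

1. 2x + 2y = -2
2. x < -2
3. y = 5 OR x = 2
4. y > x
Yes

Take x = -6, y = 5. Substituting into each constraint:
  (1) 2(-6) + 2(5) = -2 ✓
  (2) -6 < -2 ✓
  (3) y = 5, target 5 ✓ (first branch holds)
  (4) 5 > -6 ✓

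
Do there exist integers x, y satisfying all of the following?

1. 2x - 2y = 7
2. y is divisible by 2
No

Even the single constraint (2x - 2y = 7) is infeasible over the integers.

  - 2x - 2y = 7: every term on the left is divisible by 2, so the LHS ≡ 0 (mod 2), but the RHS 7 is not — no integer solution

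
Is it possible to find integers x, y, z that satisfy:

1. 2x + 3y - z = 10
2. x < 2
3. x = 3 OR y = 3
Yes

Take x = 1, y = 3, z = 1. Substituting into each constraint:
  (1) 2(1) + 3(3) + (-1) = 10 ✓
  (2) 1 < 2 ✓
  (3) y = 3, target 3 ✓ (second branch holds)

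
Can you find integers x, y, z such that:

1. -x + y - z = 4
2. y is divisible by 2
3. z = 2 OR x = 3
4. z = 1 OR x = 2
Yes

Take x = 2, y = 8, z = 2. Substituting into each constraint:
  (1) (-2) + 8 + (-2) = 4 ✓
  (2) 8 = 2 × 4, remainder 0 ✓
  (3) z = 2, target 2 ✓ (first branch holds)
  (4) x = 2, target 2 ✓ (second branch holds)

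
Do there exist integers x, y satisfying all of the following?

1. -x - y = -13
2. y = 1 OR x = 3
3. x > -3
Yes

Take x = 3, y = 10. Substituting into each constraint:
  (1) (-3) + (-10) = -13 ✓
  (2) x = 3, target 3 ✓ (second branch holds)
  (3) 3 > -3 ✓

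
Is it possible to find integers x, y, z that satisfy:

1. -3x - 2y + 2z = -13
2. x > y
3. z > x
Yes

Take x = 7, y = 4, z = 8. Substituting into each constraint:
  (1) -3(7) - 2(4) + 2(8) = -13 ✓
  (2) 7 > 4 ✓
  (3) 8 > 7 ✓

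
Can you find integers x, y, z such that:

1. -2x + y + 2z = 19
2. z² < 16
Yes

Take x = -9, y = 1, z = 0. Substituting into each constraint:
  (1) -2(-9) + 1 + 2(0) = 19 ✓
  (2) z² = (0)² = 0, and 0 < 16 ✓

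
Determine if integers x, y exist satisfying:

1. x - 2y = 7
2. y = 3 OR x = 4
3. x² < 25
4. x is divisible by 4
No

A contradictory subset is {x - 2y = 7, y = 3 OR x = 4, x is divisible by 4}. No integer assignment can satisfy these jointly:

  - x - 2y = 7: is a linear equation tying the variables together
  - y = 3 OR x = 4: forces a choice: either y = 3 or x = 4
  - x is divisible by 4: restricts x to multiples of 4

Modular obstruction: writing x = 4x', every remaining term of the linear equation is divisible by 2, so the left side is ≡ 0 (mod 2); but the right side 7 ≡ 1 (mod 2). No integers can satisfy it.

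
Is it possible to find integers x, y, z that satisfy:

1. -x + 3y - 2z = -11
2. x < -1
Yes

Take x = -4, y = -5, z = 0. Substituting into each constraint:
  (1) 4 + 3(-5) - 2(0) = -11 ✓
  (2) -4 < -1 ✓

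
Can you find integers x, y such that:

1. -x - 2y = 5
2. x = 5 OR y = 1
Yes

Take x = 5, y = -5. Substituting into each constraint:
  (1) (-5) - 2(-5) = 5 ✓
  (2) x = 5, target 5 ✓ (first branch holds)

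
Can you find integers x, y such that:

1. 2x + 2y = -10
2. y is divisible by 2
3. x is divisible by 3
Yes

Take x = -3, y = -2. Substituting into each constraint:
  (1) 2(-3) + 2(-2) = -10 ✓
  (2) -2 = 2 × -1, remainder 0 ✓
  (3) -3 = 3 × -1, remainder 0 ✓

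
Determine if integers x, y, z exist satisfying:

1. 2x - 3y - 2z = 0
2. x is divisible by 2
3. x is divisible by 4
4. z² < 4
Yes

Take x = 0, y = 0, z = 0. Substituting into each constraint:
  (1) 2(0) - 3(0) - 2(0) = 0 ✓
  (2) 0 = 2 × 0, remainder 0 ✓
  (3) 0 = 4 × 0, remainder 0 ✓
  (4) z² = (0)² = 0, and 0 < 4 ✓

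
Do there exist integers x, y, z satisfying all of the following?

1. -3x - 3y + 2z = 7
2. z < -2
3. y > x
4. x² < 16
Yes

Take x = -3, y = -2, z = -4. Substituting into each constraint:
  (1) -3(-3) - 3(-2) + 2(-4) = 7 ✓
  (2) -4 < -2 ✓
  (3) -2 > -3 ✓
  (4) x² = (-3)² = 9, and 9 < 16 ✓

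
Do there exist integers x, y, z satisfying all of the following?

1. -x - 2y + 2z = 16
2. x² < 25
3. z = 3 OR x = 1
Yes

Take x = -2, y = -4, z = 3. Substituting into each constraint:
  (1) 2 - 2(-4) + 2(3) = 16 ✓
  (2) x² = (-2)² = 4, and 4 < 25 ✓
  (3) z = 3, target 3 ✓ (first branch holds)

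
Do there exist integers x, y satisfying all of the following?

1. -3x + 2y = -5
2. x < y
Yes

Take x = 7, y = 8. Substituting into each constraint:
  (1) -3(7) + 2(8) = -5 ✓
  (2) 7 < 8 ✓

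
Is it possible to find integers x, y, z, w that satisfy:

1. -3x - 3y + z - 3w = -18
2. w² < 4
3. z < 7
Yes

Take x = 0, y = 0, z = -18, w = 0. Substituting into each constraint:
  (1) -3(0) - 3(0) + (-18) - 3(0) = -18 ✓
  (2) w² = (0)² = 0, and 0 < 4 ✓
  (3) -18 < 7 ✓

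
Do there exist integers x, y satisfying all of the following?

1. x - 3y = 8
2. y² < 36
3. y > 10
No

A contradictory subset is {y² < 36, y > 10}. No integer assignment can satisfy these jointly:

  - y² < 36: restricts y to |y| ≤ 5
  - y > 10: bounds one variable relative to a constant

Direct contradiction: the bounds on y require y ≥ 11 and y ≤ 5 simultaneously, which is empty.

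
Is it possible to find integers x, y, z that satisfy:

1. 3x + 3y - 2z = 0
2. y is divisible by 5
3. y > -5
Yes

Take x = 0, y = 0, z = 0. Substituting into each constraint:
  (1) 3(0) + 3(0) - 2(0) = 0 ✓
  (2) 0 = 5 × 0, remainder 0 ✓
  (3) 0 > -5 ✓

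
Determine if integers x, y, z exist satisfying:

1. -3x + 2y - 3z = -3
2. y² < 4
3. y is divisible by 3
Yes

Take x = 0, y = 0, z = 1. Substituting into each constraint:
  (1) -3(0) + 2(0) - 3(1) = -3 ✓
  (2) y² = (0)² = 0, and 0 < 4 ✓
  (3) 0 = 3 × 0, remainder 0 ✓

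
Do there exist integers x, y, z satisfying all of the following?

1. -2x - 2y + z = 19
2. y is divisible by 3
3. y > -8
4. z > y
Yes

Take x = -9, y = 0, z = 1. Substituting into each constraint:
  (1) -2(-9) - 2(0) + 1 = 19 ✓
  (2) 0 = 3 × 0, remainder 0 ✓
  (3) 0 > -8 ✓
  (4) 1 > 0 ✓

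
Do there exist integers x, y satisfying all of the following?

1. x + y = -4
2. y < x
Yes

Take x = -1, y = -3. Substituting into each constraint:
  (1) (-1) + (-3) = -4 ✓
  (2) -3 < -1 ✓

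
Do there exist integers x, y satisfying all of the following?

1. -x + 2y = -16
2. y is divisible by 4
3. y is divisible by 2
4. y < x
Yes

Take x = 16, y = 0. Substituting into each constraint:
  (1) (-16) + 2(0) = -16 ✓
  (2) 0 = 4 × 0, remainder 0 ✓
  (3) 0 = 2 × 0, remainder 0 ✓
  (4) 0 < 16 ✓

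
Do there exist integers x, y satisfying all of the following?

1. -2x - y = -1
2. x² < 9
Yes

Take x = 0, y = 1. Substituting into each constraint:
  (1) -2(0) + (-1) = -1 ✓
  (2) x² = (0)² = 0, and 0 < 9 ✓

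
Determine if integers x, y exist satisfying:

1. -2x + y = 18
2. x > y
Yes

Take x = -19, y = -20. Substituting into each constraint:
  (1) -2(-19) + (-20) = 18 ✓
  (2) -19 > -20 ✓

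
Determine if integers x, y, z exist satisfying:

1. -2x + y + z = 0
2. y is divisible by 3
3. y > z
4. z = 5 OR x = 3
Yes

Take x = 3, y = 6, z = 0. Substituting into each constraint:
  (1) -2(3) + 6 + 0 = 0 ✓
  (2) 6 = 3 × 2, remainder 0 ✓
  (3) 6 > 0 ✓
  (4) x = 3, target 3 ✓ (second branch holds)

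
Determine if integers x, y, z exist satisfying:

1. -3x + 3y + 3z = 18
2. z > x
Yes

Take x = 0, y = 5, z = 1. Substituting into each constraint:
  (1) -3(0) + 3(5) + 3(1) = 18 ✓
  (2) 1 > 0 ✓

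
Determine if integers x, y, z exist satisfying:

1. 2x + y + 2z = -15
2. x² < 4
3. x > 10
No

A contradictory subset is {x² < 4, x > 10}. No integer assignment can satisfy these jointly:

  - x² < 4: restricts x to |x| ≤ 1
  - x > 10: bounds one variable relative to a constant

Direct contradiction: the bounds on x require x ≥ 11 and x ≤ 1 simultaneously, which is empty.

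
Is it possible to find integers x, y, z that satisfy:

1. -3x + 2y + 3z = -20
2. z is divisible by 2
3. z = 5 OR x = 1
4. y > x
No

A contradictory subset is {-3x + 2y + 3z = -20, z is divisible by 2, z = 5 OR x = 1}. No integer assignment can satisfy these jointly:

  - -3x + 2y + 3z = -20: is a linear equation tying the variables together
  - z is divisible by 2: restricts z to multiples of 2
  - z = 5 OR x = 1: forces a choice: either z = 5 or x = 1

Split on the disjunction (z = 5 OR x = 1):
  • If z = 5: this contradicts the divisibility constraint — 5 is not a multiple of 2.
  • If x = 1: with x = 1, writing z = 2z', every remaining term of the linear equation is divisible by 2, so the left side is ≡ 0 (mod 2); but the right side -17 ≡ 1 (mod 2). No integers can satisfy it.
Both branches are infeasible, so the system has no integer solution.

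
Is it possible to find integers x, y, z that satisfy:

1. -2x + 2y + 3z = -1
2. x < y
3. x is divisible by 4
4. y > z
Yes

Take x = 0, y = 1, z = -1. Substituting into each constraint:
  (1) -2(0) + 2(1) + 3(-1) = -1 ✓
  (2) 0 < 1 ✓
  (3) 0 = 4 × 0, remainder 0 ✓
  (4) 1 > -1 ✓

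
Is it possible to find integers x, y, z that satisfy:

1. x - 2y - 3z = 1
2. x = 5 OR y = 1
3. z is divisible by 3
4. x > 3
Yes

Take x = 12, y = 1, z = 3. Substituting into each constraint:
  (1) 12 - 2(1) - 3(3) = 1 ✓
  (2) y = 1, target 1 ✓ (second branch holds)
  (3) 3 = 3 × 1, remainder 0 ✓
  (4) 12 > 3 ✓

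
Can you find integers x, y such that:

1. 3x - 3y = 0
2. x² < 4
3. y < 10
Yes

Take x = 0, y = 0. Substituting into each constraint:
  (1) 3(0) - 3(0) = 0 ✓
  (2) x² = (0)² = 0, and 0 < 4 ✓
  (3) 0 < 10 ✓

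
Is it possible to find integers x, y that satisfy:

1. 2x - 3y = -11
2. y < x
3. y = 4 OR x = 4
No

The full constraint system is jointly infeasible over the integers. Each constraint and what it forces:

  - 2x - 3y = -11: is a linear equation tying the variables together
  - y < x: bounds one variable relative to another variable
  - y = 4 OR x = 4: forces a choice: either y = 4 or x = 4

Split on the disjunction (y = 4 OR x = 4):
  • If y = 4: with y = 4, every remaining term of the linear equation is divisible by 2, so the left side is ≡ 0 (mod 2); but the right side 1 ≡ 1 (mod 2). No integers can satisfy it.
  • If x = 4: with x = 4, every remaining term of the linear equation is divisible by 3, so the left side is ≡ 0 (mod 3); but the right side -19 ≡ 2 (mod 3). No integers can satisfy it.
Both branches are infeasible, so the system has no integer solution.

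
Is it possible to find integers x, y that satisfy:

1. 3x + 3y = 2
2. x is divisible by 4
No

Even the single constraint (3x + 3y = 2) is infeasible over the integers.

  - 3x + 3y = 2: every term on the left is divisible by 3, so the LHS ≡ 0 (mod 3), but the RHS 2 is not — no integer solution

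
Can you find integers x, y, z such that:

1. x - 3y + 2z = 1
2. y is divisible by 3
Yes

Take x = 1, y = 0, z = 0. Substituting into each constraint:
  (1) 1 - 3(0) + 2(0) = 1 ✓
  (2) 0 = 3 × 0, remainder 0 ✓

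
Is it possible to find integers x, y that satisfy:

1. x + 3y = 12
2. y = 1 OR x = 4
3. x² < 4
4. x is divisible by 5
No

The full constraint system is jointly infeasible over the integers. Each constraint and what it forces:

  - x + 3y = 12: is a linear equation tying the variables together
  - y = 1 OR x = 4: forces a choice: either y = 1 or x = 4
  - x² < 4: restricts x to |x| ≤ 1
  - x is divisible by 5: restricts x to multiples of 5

Split on the disjunction (y = 1 OR x = 4):
  • If y = 1: with y = 1, writing x = 5x', every remaining term of the linear equation is divisible by 5, so the left side is ≡ 0 (mod 5); but the right side 9 ≡ 4 (mod 5). No integers can satisfy it.
  • If x = 4: this contradicts the divisibility constraint — 4 is not a multiple of 5.
Both branches are infeasible, so the system has no integer solution.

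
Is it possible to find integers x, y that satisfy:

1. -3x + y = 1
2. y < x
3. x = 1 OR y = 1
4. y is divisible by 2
No

A contradictory subset is {-3x + y = 1, y < x, x = 1 OR y = 1}. No integer assignment can satisfy these jointly:

  - -3x + y = 1: is a linear equation tying the variables together
  - y < x: bounds one variable relative to another variable
  - x = 1 OR y = 1: forces a choice: either x = 1 or y = 1

Split on the disjunction (x = 1 OR y = 1):
  • If x = 1: the equation forces y = 4, giving (x, y) = (1, 4), which violates x > y.
  • If y = 1: the equation forces x = 0, giving (y, x) = (1, 0), which violates x > y.
Both branches are infeasible, so the system has no integer solution.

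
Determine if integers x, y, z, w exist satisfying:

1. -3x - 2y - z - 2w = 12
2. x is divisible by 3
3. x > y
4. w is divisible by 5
Yes

Take x = 0, y = -1, z = -10, w = 0. Substituting into each constraint:
  (1) -3(0) - 2(-1) + 10 - 2(0) = 12 ✓
  (2) 0 = 3 × 0, remainder 0 ✓
  (3) 0 > -1 ✓
  (4) 0 = 5 × 0, remainder 0 ✓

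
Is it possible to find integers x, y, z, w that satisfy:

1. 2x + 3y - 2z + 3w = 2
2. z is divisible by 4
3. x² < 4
Yes

Take x = 1, y = 0, z = 0, w = 0. Substituting into each constraint:
  (1) 2(1) + 3(0) - 2(0) + 3(0) = 2 ✓
  (2) 0 = 4 × 0, remainder 0 ✓
  (3) x² = (1)² = 1, and 1 < 4 ✓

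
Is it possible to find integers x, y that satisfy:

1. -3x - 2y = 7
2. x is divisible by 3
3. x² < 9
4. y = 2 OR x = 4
No

A contradictory subset is {-3x - 2y = 7, x² < 9, y = 2 OR x = 4}. No integer assignment can satisfy these jointly:

  - -3x - 2y = 7: is a linear equation tying the variables together
  - x² < 9: restricts x to |x| ≤ 2
  - y = 2 OR x = 4: forces a choice: either y = 2 or x = 4

Split on the disjunction (y = 2 OR x = 4):
  • If y = 2: with y = 2, every remaining term of the linear equation is divisible by 3, so the left side is ≡ 0 (mod 3); but the right side 11 ≡ 2 (mod 3). No integers can satisfy it.
  • If x = 4: this contradicts x² < 9, which requires |x| ≤ 2.
Both branches are infeasible, so the system has no integer solution.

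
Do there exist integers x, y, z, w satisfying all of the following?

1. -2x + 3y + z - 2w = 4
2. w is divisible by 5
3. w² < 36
Yes

Take x = -2, y = 0, z = 0, w = 0. Substituting into each constraint:
  (1) -2(-2) + 3(0) + 0 - 2(0) = 4 ✓
  (2) 0 = 5 × 0, remainder 0 ✓
  (3) w² = (0)² = 0, and 0 < 36 ✓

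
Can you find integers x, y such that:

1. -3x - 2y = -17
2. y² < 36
Yes

Take x = 5, y = 1. Substituting into each constraint:
  (1) -3(5) - 2(1) = -17 ✓
  (2) y² = (1)² = 1, and 1 < 36 ✓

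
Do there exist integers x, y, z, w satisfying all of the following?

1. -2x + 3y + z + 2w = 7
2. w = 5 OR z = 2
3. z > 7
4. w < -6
No

A contradictory subset is {w = 5 OR z = 2, z > 7, w < -6}. No integer assignment can satisfy these jointly:

  - w = 5 OR z = 2: forces a choice: either w = 5 or z = 2
  - z > 7: bounds one variable relative to a constant
  - w < -6: bounds one variable relative to a constant

Split on the disjunction (w = 5 OR z = 2):
  • If w = 5: this contradicts the bound w ≤ -7.
  • If z = 2: this contradicts the bound z ≥ 8.
Both branches are infeasible, so the system has no integer solution.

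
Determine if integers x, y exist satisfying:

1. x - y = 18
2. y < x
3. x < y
No

A contradictory subset is {y < x, x < y}. No integer assignment can satisfy these jointly:

  - y < x: bounds one variable relative to another variable
  - x < y: bounds one variable relative to another variable

Direct contradiction: x > y and y > x cannot both hold.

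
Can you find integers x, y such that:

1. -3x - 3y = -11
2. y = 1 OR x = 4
No

Even the single constraint (-3x - 3y = -11) is infeasible over the integers.

  - -3x - 3y = -11: every term on the left is divisible by 3, so the LHS ≡ 0 (mod 3), but the RHS -11 is not — no integer solution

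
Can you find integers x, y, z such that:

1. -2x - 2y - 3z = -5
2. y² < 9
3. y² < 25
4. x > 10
Yes

Take x = 11, y = 2, z = -7. Substituting into each constraint:
  (1) -2(11) - 2(2) - 3(-7) = -5 ✓
  (2) y² = (2)² = 4, and 4 < 9 ✓
  (3) y² = (2)² = 4, and 4 < 25 ✓
  (4) 11 > 10 ✓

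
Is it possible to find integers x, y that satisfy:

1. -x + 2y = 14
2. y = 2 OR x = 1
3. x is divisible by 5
Yes

Take x = -10, y = 2. Substituting into each constraint:
  (1) 10 + 2(2) = 14 ✓
  (2) y = 2, target 2 ✓ (first branch holds)
  (3) -10 = 5 × -2, remainder 0 ✓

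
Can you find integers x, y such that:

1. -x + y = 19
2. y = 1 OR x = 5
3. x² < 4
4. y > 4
No

A contradictory subset is {y = 1 OR x = 5, x² < 4, y > 4}. No integer assignment can satisfy these jointly:

  - y = 1 OR x = 5: forces a choice: either y = 1 or x = 5
  - x² < 4: restricts x to |x| ≤ 1
  - y > 4: bounds one variable relative to a constant

Split on the disjunction (y = 1 OR x = 5):
  • If y = 1: this contradicts the bound y ≥ 5.
  • If x = 5: this contradicts x² < 4, which requires |x| ≤ 1.
Both branches are infeasible, so the system has no integer solution.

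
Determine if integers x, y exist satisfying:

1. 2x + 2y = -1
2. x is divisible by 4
No

Even the single constraint (2x + 2y = -1) is infeasible over the integers.

  - 2x + 2y = -1: every term on the left is divisible by 2, so the LHS ≡ 0 (mod 2), but the RHS -1 is not — no integer solution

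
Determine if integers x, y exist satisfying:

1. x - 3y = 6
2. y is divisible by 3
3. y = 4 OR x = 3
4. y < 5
No

The full constraint system is jointly infeasible over the integers. Each constraint and what it forces:

  - x - 3y = 6: is a linear equation tying the variables together
  - y is divisible by 3: restricts y to multiples of 3
  - y = 4 OR x = 3: forces a choice: either y = 4 or x = 3
  - y < 5: bounds one variable relative to a constant

Split on the disjunction (y = 4 OR x = 3):
  • If y = 4: this contradicts the divisibility constraint — 4 is not a multiple of 3.
  • If x = 3: with x = 3, writing y = 3y', every remaining term of the linear equation is divisible by 9, so the left side is ≡ 0 (mod 9); but the right side 3 ≡ 3 (mod 9). No integers can satisfy it.
Both branches are infeasible, so the system has no integer solution.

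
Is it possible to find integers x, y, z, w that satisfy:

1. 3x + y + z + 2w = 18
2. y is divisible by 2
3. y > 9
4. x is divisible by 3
Yes

Take x = 0, y = 10, z = 0, w = 4. Substituting into each constraint:
  (1) 3(0) + 10 + 0 + 2(4) = 18 ✓
  (2) 10 = 2 × 5, remainder 0 ✓
  (3) 10 > 9 ✓
  (4) 0 = 3 × 0, remainder 0 ✓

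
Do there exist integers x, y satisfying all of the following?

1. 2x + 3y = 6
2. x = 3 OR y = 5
Yes

Take x = 3, y = 0. Substituting into each constraint:
  (1) 2(3) + 3(0) = 6 ✓
  (2) x = 3, target 3 ✓ (first branch holds)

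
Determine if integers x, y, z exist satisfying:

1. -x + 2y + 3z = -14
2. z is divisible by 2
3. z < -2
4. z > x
Yes

Take x = -6, y = -4, z = -4. Substituting into each constraint:
  (1) 6 + 2(-4) + 3(-4) = -14 ✓
  (2) -4 = 2 × -2, remainder 0 ✓
  (3) -4 < -2 ✓
  (4) -4 > -6 ✓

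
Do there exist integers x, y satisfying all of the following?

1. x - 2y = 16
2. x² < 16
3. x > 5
No

A contradictory subset is {x² < 16, x > 5}. No integer assignment can satisfy these jointly:

  - x² < 16: restricts x to |x| ≤ 3
  - x > 5: bounds one variable relative to a constant

Direct contradiction: the bounds on x require x ≥ 6 and x ≤ 3 simultaneously, which is empty.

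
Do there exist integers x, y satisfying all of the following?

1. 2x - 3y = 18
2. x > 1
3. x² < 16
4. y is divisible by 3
No

The full constraint system is jointly infeasible over the integers. Each constraint and what it forces:

  - 2x - 3y = 18: is a linear equation tying the variables together
  - x > 1: bounds one variable relative to a constant
  - x² < 16: restricts x to |x| ≤ 3
  - y is divisible by 3: restricts y to multiples of 3

The bounds confine x to {2, 3}. For each value, substitute into the equation:
  • x = 2: the equation gives -3y = 14, so y would not be an integer.
  • x = 3: the equation forces y = -4, but 3 does not divide -4.
Every case fails, so no integer solution exists.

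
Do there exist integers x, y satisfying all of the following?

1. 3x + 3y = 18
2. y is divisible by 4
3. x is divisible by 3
Yes

Take x = 6, y = 0. Substituting into each constraint:
  (1) 3(6) + 3(0) = 18 ✓
  (2) 0 = 4 × 0, remainder 0 ✓
  (3) 6 = 3 × 2, remainder 0 ✓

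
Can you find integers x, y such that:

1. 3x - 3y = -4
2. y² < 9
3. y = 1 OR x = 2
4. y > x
No

Even the single constraint (3x - 3y = -4) is infeasible over the integers.

  - 3x - 3y = -4: every term on the left is divisible by 3, so the LHS ≡ 0 (mod 3), but the RHS -4 is not — no integer solution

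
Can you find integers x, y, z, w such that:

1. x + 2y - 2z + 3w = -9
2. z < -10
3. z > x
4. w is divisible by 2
Yes

Take x = -13, y = -10, z = -12, w = 0. Substituting into each constraint:
  (1) (-13) + 2(-10) - 2(-12) + 3(0) = -9 ✓
  (2) -12 < -10 ✓
  (3) -12 > -13 ✓
  (4) 0 = 2 × 0, remainder 0 ✓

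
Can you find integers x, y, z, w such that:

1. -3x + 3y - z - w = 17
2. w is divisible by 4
Yes

Take x = 0, y = 0, z = -17, w = 0. Substituting into each constraint:
  (1) -3(0) + 3(0) + 17 + 0 = 17 ✓
  (2) 0 = 4 × 0, remainder 0 ✓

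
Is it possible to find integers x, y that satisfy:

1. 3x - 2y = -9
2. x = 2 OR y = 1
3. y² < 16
No

A contradictory subset is {3x - 2y = -9, x = 2 OR y = 1}. No integer assignment can satisfy these jointly:

  - 3x - 2y = -9: is a linear equation tying the variables together
  - x = 2 OR y = 1: forces a choice: either x = 2 or y = 1

Split on the disjunction (x = 2 OR y = 1):
  • If x = 2: with x = 2, every remaining term of the linear equation is divisible by 2, so the left side is ≡ 0 (mod 2); but the right side -15 ≡ 1 (mod 2). No integers can satisfy it.
  • If y = 1: with y = 1, every remaining term of the linear equation is divisible by 3, so the left side is ≡ 0 (mod 3); but the right side -7 ≡ 2 (mod 3). No integers can satisfy it.
Both branches are infeasible, so the system has no integer solution.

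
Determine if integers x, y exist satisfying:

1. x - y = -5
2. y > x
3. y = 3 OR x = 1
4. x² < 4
Yes

Take x = 1, y = 6. Substituting into each constraint:
  (1) 1 + (-6) = -5 ✓
  (2) 6 > 1 ✓
  (3) x = 1, target 1 ✓ (second branch holds)
  (4) x² = (1)² = 1, and 1 < 4 ✓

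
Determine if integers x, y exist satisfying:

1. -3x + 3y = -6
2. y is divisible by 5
Yes

Take x = 2, y = 0. Substituting into each constraint:
  (1) -3(2) + 3(0) = -6 ✓
  (2) 0 = 5 × 0, remainder 0 ✓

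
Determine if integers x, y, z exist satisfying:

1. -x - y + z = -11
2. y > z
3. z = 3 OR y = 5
Yes

Take x = 10, y = 4, z = 3. Substituting into each constraint:
  (1) (-10) + (-4) + 3 = -11 ✓
  (2) 4 > 3 ✓
  (3) z = 3, target 3 ✓ (first branch holds)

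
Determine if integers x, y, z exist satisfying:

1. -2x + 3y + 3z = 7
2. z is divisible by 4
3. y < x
Yes

Take x = 10, y = 9, z = 0. Substituting into each constraint:
  (1) -2(10) + 3(9) + 3(0) = 7 ✓
  (2) 0 = 4 × 0, remainder 0 ✓
  (3) 9 < 10 ✓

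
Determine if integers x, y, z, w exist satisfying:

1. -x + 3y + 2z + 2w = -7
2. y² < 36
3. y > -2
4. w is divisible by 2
Yes

Take x = 4, y = -1, z = 0, w = 0. Substituting into each constraint:
  (1) (-4) + 3(-1) + 2(0) + 2(0) = -7 ✓
  (2) y² = (-1)² = 1, and 1 < 36 ✓
  (3) -1 > -2 ✓
  (4) 0 = 2 × 0, remainder 0 ✓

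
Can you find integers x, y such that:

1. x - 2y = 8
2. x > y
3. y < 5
Yes

Take x = 0, y = -4. Substituting into each constraint:
  (1) 0 - 2(-4) = 8 ✓
  (2) 0 > -4 ✓
  (3) -4 < 5 ✓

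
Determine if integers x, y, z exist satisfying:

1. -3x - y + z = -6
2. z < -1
Yes

Take x = 0, y = 0, z = -6. Substituting into each constraint:
  (1) -3(0) + 0 + (-6) = -6 ✓
  (2) -6 < -1 ✓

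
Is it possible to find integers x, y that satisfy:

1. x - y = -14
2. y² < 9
Yes

Take x = -14, y = 0. Substituting into each constraint:
  (1) (-14) + 0 = -14 ✓
  (2) y² = (0)² = 0, and 0 < 9 ✓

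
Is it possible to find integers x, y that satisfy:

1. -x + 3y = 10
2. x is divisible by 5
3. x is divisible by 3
No

A contradictory subset is {-x + 3y = 10, x is divisible by 3}. No integer assignment can satisfy these jointly:

  - -x + 3y = 10: is a linear equation tying the variables together
  - x is divisible by 3: restricts x to multiples of 3

Modular obstruction: writing x = 3x', every remaining term of the linear equation is divisible by 3, so the left side is ≡ 0 (mod 3); but the right side 10 ≡ 1 (mod 3). No integers can satisfy it.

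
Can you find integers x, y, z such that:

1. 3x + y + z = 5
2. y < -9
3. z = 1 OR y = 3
Yes

Take x = 5, y = -11, z = 1. Substituting into each constraint:
  (1) 3(5) + (-11) + 1 = 5 ✓
  (2) -11 < -9 ✓
  (3) z = 1, target 1 ✓ (first branch holds)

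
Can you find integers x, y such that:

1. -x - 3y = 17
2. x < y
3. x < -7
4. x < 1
Yes

Take x = -8, y = -3. Substituting into each constraint:
  (1) 8 - 3(-3) = 17 ✓
  (2) -8 < -3 ✓
  (3) -8 < -7 ✓
  (4) -8 < 1 ✓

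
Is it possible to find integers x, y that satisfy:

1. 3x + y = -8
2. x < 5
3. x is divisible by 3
Yes

Take x = 0, y = -8. Substituting into each constraint:
  (1) 3(0) + (-8) = -8 ✓
  (2) 0 < 5 ✓
  (3) 0 = 3 × 0, remainder 0 ✓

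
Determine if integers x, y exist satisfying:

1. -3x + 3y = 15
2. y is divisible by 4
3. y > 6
Yes

Take x = 3, y = 8. Substituting into each constraint:
  (1) -3(3) + 3(8) = 15 ✓
  (2) 8 = 4 × 2, remainder 0 ✓
  (3) 8 > 6 ✓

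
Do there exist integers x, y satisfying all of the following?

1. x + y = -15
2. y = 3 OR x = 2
Yes

Take x = -18, y = 3. Substituting into each constraint:
  (1) (-18) + 3 = -15 ✓
  (2) y = 3, target 3 ✓ (first branch holds)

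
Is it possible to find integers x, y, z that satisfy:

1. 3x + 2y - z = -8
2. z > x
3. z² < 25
Yes

Take x = 0, y = -3, z = 2. Substituting into each constraint:
  (1) 3(0) + 2(-3) + (-2) = -8 ✓
  (2) 2 > 0 ✓
  (3) z² = (2)² = 4, and 4 < 25 ✓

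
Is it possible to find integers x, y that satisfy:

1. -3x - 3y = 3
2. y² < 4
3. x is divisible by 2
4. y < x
Yes

Take x = 0, y = -1. Substituting into each constraint:
  (1) -3(0) - 3(-1) = 3 ✓
  (2) y² = (-1)² = 1, and 1 < 4 ✓
  (3) 0 = 2 × 0, remainder 0 ✓
  (4) -1 < 0 ✓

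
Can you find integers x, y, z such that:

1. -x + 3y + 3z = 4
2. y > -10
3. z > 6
Yes

Take x = 17, y = 0, z = 7. Substituting into each constraint:
  (1) (-17) + 3(0) + 3(7) = 4 ✓
  (2) 0 > -10 ✓
  (3) 7 > 6 ✓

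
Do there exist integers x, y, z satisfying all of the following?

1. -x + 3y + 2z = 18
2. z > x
Yes

Take x = 1, y = 5, z = 2. Substituting into each constraint:
  (1) (-1) + 3(5) + 2(2) = 18 ✓
  (2) 2 > 1 ✓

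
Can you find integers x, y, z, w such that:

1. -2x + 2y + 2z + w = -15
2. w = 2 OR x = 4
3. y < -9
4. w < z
Yes

Take x = 4, y = -10, z = 6, w = 1. Substituting into each constraint:
  (1) -2(4) + 2(-10) + 2(6) + 1 = -15 ✓
  (2) x = 4, target 4 ✓ (second branch holds)
  (3) -10 < -9 ✓
  (4) 1 < 6 ✓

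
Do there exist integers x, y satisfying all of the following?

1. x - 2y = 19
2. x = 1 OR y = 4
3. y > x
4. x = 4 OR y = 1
No

A contradictory subset is {x - 2y = 19, x = 1 OR y = 4, y > x}. No integer assignment can satisfy these jointly:

  - x - 2y = 19: is a linear equation tying the variables together
  - x = 1 OR y = 4: forces a choice: either x = 1 or y = 4
  - y > x: bounds one variable relative to another variable

Split on the disjunction (x = 1 OR y = 4):
  • If x = 1: the equation forces y = -9, giving (x, y) = (1, -9), which violates y > x.
  • If y = 4: the equation forces x = 27, giving (y, x) = (4, 27), which violates y > x.
Both branches are infeasible, so the system has no integer solution.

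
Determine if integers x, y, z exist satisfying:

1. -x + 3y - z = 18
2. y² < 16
Yes

Take x = 0, y = 0, z = -18. Substituting into each constraint:
  (1) 0 + 3(0) + 18 = 18 ✓
  (2) y² = (0)² = 0, and 0 < 16 ✓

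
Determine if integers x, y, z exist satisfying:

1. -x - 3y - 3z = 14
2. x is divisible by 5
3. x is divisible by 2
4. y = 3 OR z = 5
Yes

Take x = 10, y = 3, z = -11. Substituting into each constraint:
  (1) (-10) - 3(3) - 3(-11) = 14 ✓
  (2) 10 = 5 × 2, remainder 0 ✓
  (3) 10 = 2 × 5, remainder 0 ✓
  (4) y = 3, target 3 ✓ (first branch holds)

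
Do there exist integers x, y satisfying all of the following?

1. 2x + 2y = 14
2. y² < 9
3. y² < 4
Yes

Take x = 7, y = 0. Substituting into each constraint:
  (1) 2(7) + 2(0) = 14 ✓
  (2) y² = (0)² = 0, and 0 < 9 ✓
  (3) y² = (0)² = 0, and 0 < 4 ✓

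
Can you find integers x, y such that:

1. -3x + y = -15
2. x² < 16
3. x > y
Yes

Take x = 0, y = -15. Substituting into each constraint:
  (1) -3(0) + (-15) = -15 ✓
  (2) x² = (0)² = 0, and 0 < 16 ✓
  (3) 0 > -15 ✓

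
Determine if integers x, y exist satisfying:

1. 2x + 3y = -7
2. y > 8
Yes

Take x = -17, y = 9. Substituting into each constraint:
  (1) 2(-17) + 3(9) = -7 ✓
  (2) 9 > 8 ✓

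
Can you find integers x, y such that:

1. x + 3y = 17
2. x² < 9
Yes

Take x = 2, y = 5. Substituting into each constraint:
  (1) 2 + 3(5) = 17 ✓
  (2) x² = (2)² = 4, and 4 < 9 ✓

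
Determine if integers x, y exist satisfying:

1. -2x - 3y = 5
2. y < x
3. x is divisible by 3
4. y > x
No

A contradictory subset is {y < x, y > x}. No integer assignment can satisfy these jointly:

  - y < x: bounds one variable relative to another variable
  - y > x: bounds one variable relative to another variable

Direct contradiction: x > y and y > x cannot both hold.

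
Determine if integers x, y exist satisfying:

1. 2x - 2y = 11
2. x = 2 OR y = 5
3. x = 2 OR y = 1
No

Even the single constraint (2x - 2y = 11) is infeasible over the integers.

  - 2x - 2y = 11: every term on the left is divisible by 2, so the LHS ≡ 0 (mod 2), but the RHS 11 is not — no integer solution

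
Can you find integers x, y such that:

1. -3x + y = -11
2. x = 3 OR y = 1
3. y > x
No

The full constraint system is jointly infeasible over the integers. Each constraint and what it forces:

  - -3x + y = -11: is a linear equation tying the variables together
  - x = 3 OR y = 1: forces a choice: either x = 3 or y = 1
  - y > x: bounds one variable relative to another variable

Split on the disjunction (x = 3 OR y = 1):
  • If x = 3: the equation forces y = -2, giving (x, y) = (3, -2), which violates y > x.
  • If y = 1: the equation forces x = 4, giving (y, x) = (1, 4), which violates y > x.
Both branches are infeasible, so the system has no integer solution.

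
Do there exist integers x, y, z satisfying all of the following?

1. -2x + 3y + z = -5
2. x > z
Yes

Take x = 1, y = -1, z = 0. Substituting into each constraint:
  (1) -2(1) + 3(-1) + 0 = -5 ✓
  (2) 1 > 0 ✓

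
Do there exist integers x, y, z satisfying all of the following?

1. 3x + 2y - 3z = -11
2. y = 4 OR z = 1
Yes

Take x = -6, y = 5, z = 1. Substituting into each constraint:
  (1) 3(-6) + 2(5) - 3(1) = -11 ✓
  (2) z = 1, target 1 ✓ (second branch holds)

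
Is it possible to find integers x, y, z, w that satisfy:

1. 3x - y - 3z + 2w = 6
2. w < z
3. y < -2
Yes

Take x = 1, y = -5, z = 0, w = -1. Substituting into each constraint:
  (1) 3(1) + 5 - 3(0) + 2(-1) = 6 ✓
  (2) -1 < 0 ✓
  (3) -5 < -2 ✓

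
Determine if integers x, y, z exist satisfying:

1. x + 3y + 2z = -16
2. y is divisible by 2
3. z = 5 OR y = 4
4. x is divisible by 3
Yes

Take x = 0, y = 4, z = -14. Substituting into each constraint:
  (1) 0 + 3(4) + 2(-14) = -16 ✓
  (2) 4 = 2 × 2, remainder 0 ✓
  (3) y = 4, target 4 ✓ (second branch holds)
  (4) 0 = 3 × 0, remainder 0 ✓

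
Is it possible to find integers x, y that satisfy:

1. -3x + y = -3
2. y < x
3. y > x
No

A contradictory subset is {y < x, y > x}. No integer assignment can satisfy these jointly:

  - y < x: bounds one variable relative to another variable
  - y > x: bounds one variable relative to another variable

Direct contradiction: x > y and y > x cannot both hold.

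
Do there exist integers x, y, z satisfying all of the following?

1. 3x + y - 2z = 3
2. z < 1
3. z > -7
Yes

Take x = 1, y = 0, z = 0. Substituting into each constraint:
  (1) 3(1) + 0 - 2(0) = 3 ✓
  (2) 0 < 1 ✓
  (3) 0 > -7 ✓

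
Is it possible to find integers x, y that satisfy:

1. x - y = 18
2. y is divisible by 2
Yes

Take x = 18, y = 0. Substituting into each constraint:
  (1) 18 + 0 = 18 ✓
  (2) 0 = 2 × 0, remainder 0 ✓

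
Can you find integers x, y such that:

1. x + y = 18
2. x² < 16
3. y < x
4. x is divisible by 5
No

A contradictory subset is {x + y = 18, x² < 16, y < x}. No integer assignment can satisfy these jointly:

  - x + y = 18: is a linear equation tying the variables together
  - x² < 16: restricts x to |x| ≤ 3
  - y < x: bounds one variable relative to another variable

Propagating the comparison: y < x and x ≤ 3 give y ≤ 2. Range argument: with x ∈ [-3, 3], y ∈ [−∞, 2], the left side of the equation is at most 5, but the right side is 18 > 5. No integer solution exists.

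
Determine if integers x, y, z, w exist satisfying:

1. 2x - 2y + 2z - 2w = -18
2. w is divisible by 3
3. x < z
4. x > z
No

A contradictory subset is {x < z, x > z}. No integer assignment can satisfy these jointly:

  - x < z: bounds one variable relative to another variable
  - x > z: bounds one variable relative to another variable

Direct contradiction: z > x and x > z cannot both hold.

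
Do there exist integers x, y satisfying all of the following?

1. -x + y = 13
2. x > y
No

The full constraint system is jointly infeasible over the integers. Each constraint and what it forces:

  - -x + y = 13: is a linear equation tying the variables together
  - x > y: bounds one variable relative to another variable

From the equation, x − y = -13, i.e. x − y = -13; but x > y requires x − y ≥ 1. Contradiction.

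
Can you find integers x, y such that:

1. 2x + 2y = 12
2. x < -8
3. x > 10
No

A contradictory subset is {x < -8, x > 10}. No integer assignment can satisfy these jointly:

  - x < -8: bounds one variable relative to a constant
  - x > 10: bounds one variable relative to a constant

Direct contradiction: the bounds on x require x ≥ 11 and x ≤ -9 simultaneously, which is empty.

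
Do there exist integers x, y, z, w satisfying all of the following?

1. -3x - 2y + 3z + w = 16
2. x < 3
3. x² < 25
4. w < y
Yes

Take x = 0, y = 4, z = 8, w = 0. Substituting into each constraint:
  (1) -3(0) - 2(4) + 3(8) + 0 = 16 ✓
  (2) 0 < 3 ✓
  (3) x² = (0)² = 0, and 0 < 25 ✓
  (4) 0 < 4 ✓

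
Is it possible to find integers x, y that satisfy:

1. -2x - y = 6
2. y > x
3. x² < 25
Yes

Take x = -3, y = 0. Substituting into each constraint:
  (1) -2(-3) + 0 = 6 ✓
  (2) 0 > -3 ✓
  (3) x² = (-3)² = 9, and 9 < 25 ✓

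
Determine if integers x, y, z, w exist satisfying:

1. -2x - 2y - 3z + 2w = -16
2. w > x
Yes

Take x = 0, y = 0, z = 6, w = 1. Substituting into each constraint:
  (1) -2(0) - 2(0) - 3(6) + 2(1) = -16 ✓
  (2) 1 > 0 ✓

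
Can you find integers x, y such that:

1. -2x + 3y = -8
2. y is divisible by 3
Yes

Take x = 4, y = 0. Substituting into each constraint:
  (1) -2(4) + 3(0) = -8 ✓
  (2) 0 = 3 × 0, remainder 0 ✓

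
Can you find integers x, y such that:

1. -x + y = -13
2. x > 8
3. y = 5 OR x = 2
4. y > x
No

A contradictory subset is {-x + y = -13, y > x}. No integer assignment can satisfy these jointly:

  - -x + y = -13: is a linear equation tying the variables together
  - y > x: bounds one variable relative to another variable

From the equation, x − y = 13, i.e. y − x = -13; but y > x requires y − x ≥ 1. Contradiction.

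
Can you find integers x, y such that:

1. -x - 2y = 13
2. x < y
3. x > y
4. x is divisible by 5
No

A contradictory subset is {x < y, x > y}. No integer assignment can satisfy these jointly:

  - x < y: bounds one variable relative to another variable
  - x > y: bounds one variable relative to another variable

Direct contradiction: y > x and x > y cannot both hold.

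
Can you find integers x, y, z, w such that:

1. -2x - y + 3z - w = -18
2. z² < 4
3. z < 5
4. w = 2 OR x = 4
Yes

Take x = 0, y = 16, z = 0, w = 2. Substituting into each constraint:
  (1) -2(0) + (-16) + 3(0) + (-2) = -18 ✓
  (2) z² = (0)² = 0, and 0 < 4 ✓
  (3) 0 < 5 ✓
  (4) w = 2, target 2 ✓ (first branch holds)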